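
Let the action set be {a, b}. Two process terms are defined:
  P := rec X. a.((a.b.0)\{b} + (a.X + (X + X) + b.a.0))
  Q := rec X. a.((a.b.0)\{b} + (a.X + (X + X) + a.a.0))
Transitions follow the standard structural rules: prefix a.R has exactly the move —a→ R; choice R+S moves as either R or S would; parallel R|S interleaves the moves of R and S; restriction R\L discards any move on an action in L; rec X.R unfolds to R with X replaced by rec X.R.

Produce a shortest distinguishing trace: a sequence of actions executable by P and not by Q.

LTS(P): 5 reachable states
  u0 = rec X. a.((a.b.0)\{b} + (a.X + (X + X) + b.a.0)) → =a=> u1
  u1 = (a.b.0)\{b} + (a.(rec X. a.((a.b.0)\{b} + (a.X + (X + X) + b.a.0))) + ((rec X. a.((a.b.0)\{b} + (a.X + (X + X) + b.a.0))) + (rec X. a.((a.b.0)\{b} + (a.X + (X + X) + b.a.0)))) + b.a.0) → =a=> u0, =a=> u1, =a=> u2, =b=> u3
  u2 = (b.0)\{b} → (no moves)
  u3 = a.0 → =a=> u4
  u4 = 0 → (no moves)
LTS(Q): 5 reachable states
  v0 = rec X. a.((a.b.0)\{b} + (a.X + (X + X) + a.a.0)) → =a=> v1
  v1 = (a.b.0)\{b} + (a.(rec X. a.((a.b.0)\{b} + (a.X + (X + X) + a.a.0))) + ((rec X. a.((a.b.0)\{b} + (a.X + (X + X) + a.a.0))) + (rec X. a.((a.b.0)\{b} + (a.X + (X + X) + a.a.0)))) + a.a.0) → =a=> v0, =a=> v1, =a=> v2, =a=> v3
  v2 = (b.0)\{b} → (no moves)
  v3 = a.0 → =a=> v4
  v4 = 0 → (no moves)
Executing ab from P (initial set {u0}):
  step 1 (a): {u1}
  step 2 (b): {u3}
  — P admits the full trace.
Executing ab from Q (initial set {v0}):
  step 1 (a): {v1}
  step 2 (b): no successor for Q

ab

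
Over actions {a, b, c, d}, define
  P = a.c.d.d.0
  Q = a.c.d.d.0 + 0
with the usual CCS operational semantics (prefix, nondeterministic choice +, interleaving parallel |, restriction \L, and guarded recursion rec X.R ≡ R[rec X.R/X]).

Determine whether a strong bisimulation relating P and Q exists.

bisimilar

P's transition system — 5 states:
  u0 = a.c.d.d.0 :: -a-> u1
  u1 = c.d.d.0 :: -c-> u2
  u2 = d.d.0 :: -d-> u3
  u3 = d.0 :: -d-> u4
  u4 = 0 :: stopped
Q's transition system — 5 states:
  v0 = a.c.d.d.0 + 0 :: -a-> v1
  v1 = c.d.d.0 :: -c-> v2
  v2 = d.d.0 :: -d-> v3
  v3 = d.0 :: -d-> v4
  v4 = 0 :: stopped
Partition-refinement fixed point:
  B0 = {u0, v0}
  B1 = {u1, v1}
  B2 = {u2, v2}
  B3 = {u3, v3}
  B4 = {u4, v4}
u0 ∈ B0, v0 ∈ B0 → same block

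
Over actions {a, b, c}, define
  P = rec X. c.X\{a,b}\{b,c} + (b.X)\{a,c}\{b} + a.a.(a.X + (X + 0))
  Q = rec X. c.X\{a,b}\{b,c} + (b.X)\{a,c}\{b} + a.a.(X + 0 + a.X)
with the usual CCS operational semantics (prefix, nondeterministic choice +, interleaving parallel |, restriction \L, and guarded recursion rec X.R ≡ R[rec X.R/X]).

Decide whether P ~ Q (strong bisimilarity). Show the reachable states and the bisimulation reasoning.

bisimilar

P's transition system — 4 states:
  u0 = rec X. c.X\{a,b}\{b,c} + (b.X)\{a,c}\{b} + a.a.(a.X + (X + 0)) ⊢ ··a··> u1, ··c··> u2
  u1 = a.(a.(rec X. c.X\{a,b}\{b,c} + (b.X)\{a,c}\{b} + a.a.(a.X + (X + 0))) + ((rec X. c.X\{a,b}\{b,c} + (b.X)\{a,c}\{b} + a.a.(a.X + (X + 0))) + 0)) ⊢ ··a··> u3
  u2 = (rec X. c.X\{a,b}\{b,c} + (b.X)\{a,c}\{b} + a.a.(a.X + (X + 0)))\{a,b}\{b,c} ⊢ (no moves)
  u3 = a.(rec X. c.X\{a,b}\{b,c} + (b.X)\{a,c}\{b} + a.a.(a.X + (X + 0))) + ((rec X. c.X\{a,b}\{b,c} + (b.X)\{a,c}\{b} + a.a.(a.X + (X + 0))) + 0) ⊢ ··a··> u0, ··a··> u1, ··c··> u2
Q's transition system — 4 states:
  v0 = rec X. c.X\{a,b}\{b,c} + (b.X)\{a,c}\{b} + a.a.(X + 0 + a.X) ⊢ ··a··> v1, ··c··> v2
  v1 = a.((rec X. c.X\{a,b}\{b,c} + (b.X)\{a,c}\{b} + a.a.(X + 0 + a.X)) + 0 + a.(rec X. c.X\{a,b}\{b,c} + (b.X)\{a,c}\{b} + a.a.(X + 0 + a.X))) ⊢ ··a··> v3
  v2 = (rec X. c.X\{a,b}\{b,c} + (b.X)\{a,c}\{b} + a.a.(X + 0 + a.X))\{a,b}\{b,c} ⊢ (no moves)
  v3 = (rec X. c.X\{a,b}\{b,c} + (b.X)\{a,c}\{b} + a.a.(X + 0 + a.X)) + 0 + a.(rec X. c.X\{a,b}\{b,c} + (b.X)\{a,c}\{b} + a.a.(X + 0 + a.X)) ⊢ ··a··> v0, ··a··> v1, ··c··> v2
Partition-refinement fixed point:
  B0 = {u0, v0}
  B1 = {u1, v1}
  B2 = {u3, v3}
  B3 = {u2, v2}
u0 ∈ B0, v0 ∈ B0 → same block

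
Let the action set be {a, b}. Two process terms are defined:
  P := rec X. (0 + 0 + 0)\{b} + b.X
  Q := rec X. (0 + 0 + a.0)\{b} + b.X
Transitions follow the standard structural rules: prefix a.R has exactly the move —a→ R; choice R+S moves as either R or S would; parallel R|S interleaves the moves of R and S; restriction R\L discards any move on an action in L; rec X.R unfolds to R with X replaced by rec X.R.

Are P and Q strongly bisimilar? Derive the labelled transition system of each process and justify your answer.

Reachable graph of P (1 states):
  s0 = rec X. (0 + 0 + 0)\{b} + b.X :: —b→ s0
Reachable graph of Q (2 states):
  t0 = rec X. (0 + 0 + a.0)\{b} + b.X :: —a→ t1, —b→ t0
  t1 = 0\{b} :: ·
Partition-refinement fixed point:
  B0 = {s0}
  B1 = {t0}
  B2 = {t1}
s0 ∈ B0, t0 ∈ B1 → different blocks

not bisimilar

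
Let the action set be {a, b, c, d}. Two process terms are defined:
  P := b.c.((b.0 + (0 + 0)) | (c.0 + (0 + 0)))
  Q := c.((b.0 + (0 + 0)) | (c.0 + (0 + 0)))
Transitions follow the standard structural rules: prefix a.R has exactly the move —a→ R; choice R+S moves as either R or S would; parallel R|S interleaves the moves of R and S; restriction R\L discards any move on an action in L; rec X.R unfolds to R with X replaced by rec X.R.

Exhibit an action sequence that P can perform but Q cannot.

Reachable graph of P (6 states):
  u0 = b.c.((b.0 + (0 + 0)) | (c.0 + (0 + 0))) ⊢ --b--▸ u1
  u1 = c.((b.0 + (0 + 0)) | (c.0 + (0 + 0))) ⊢ --c--▸ u2
  u2 = (b.0 + (0 + 0)) | (c.0 + (0 + 0)) ⊢ --b--▸ u3, --c--▸ u4
  u3 = 0 | (c.0 + (0 + 0)) ⊢ --c--▸ u5
  u4 = (b.0 + (0 + 0)) | 0 ⊢ --b--▸ u5
  u5 = 0 | 0 ⊢ ·
Reachable graph of Q (5 states):
  v0 = c.((b.0 + (0 + 0)) | (c.0 + (0 + 0))) ⊢ --c--▸ v1
  v1 = (b.0 + (0 + 0)) | (c.0 + (0 + 0)) ⊢ --b--▸ v2, --c--▸ v3
  v2 = 0 | (c.0 + (0 + 0)) ⊢ --c--▸ v4
  v3 = (b.0 + (0 + 0)) | 0 ⊢ --b--▸ v4
  v4 = 0 | 0 ⊢ ·
Run σ = ⟨b⟩ on P: start {u0}
  after b @ step 1: {u1}
  P completes σ.
Run σ = ⟨b⟩ on Q: start {v0}
  after b @ step 1: ∅ (Q stuck)

b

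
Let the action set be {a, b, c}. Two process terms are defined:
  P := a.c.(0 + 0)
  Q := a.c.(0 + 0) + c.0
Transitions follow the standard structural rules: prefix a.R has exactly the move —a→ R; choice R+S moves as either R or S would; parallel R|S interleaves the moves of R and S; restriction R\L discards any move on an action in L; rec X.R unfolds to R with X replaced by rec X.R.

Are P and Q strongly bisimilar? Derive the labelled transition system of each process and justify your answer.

P's transition system — 3 states:
  p0 = a.c.(0 + 0) → =a=> p1
  p1 = c.(0 + 0) → =c=> p2
  p2 = 0 + 0 → ·
Q's transition system — 4 states:
  q0 = a.c.(0 + 0) + c.0 → =a=> q1, =c=> q2
  q1 = c.(0 + 0) → =c=> q3
  q2 = 0 → ·
  q3 = 0 + 0 → ·
Coarsest stable partition (strong bisimilarity classes):
  B0 = {p0}
  B1 = {p1, q1}
  B2 = {p2, q2, q3}
  B3 = {q0}
p0 ∈ B0, q0 ∈ B3 → different blocks

NO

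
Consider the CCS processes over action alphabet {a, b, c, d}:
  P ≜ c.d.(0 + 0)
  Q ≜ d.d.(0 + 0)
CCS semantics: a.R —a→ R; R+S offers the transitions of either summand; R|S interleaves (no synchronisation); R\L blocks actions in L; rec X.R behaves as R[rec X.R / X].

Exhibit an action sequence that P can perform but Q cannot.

c

LTS(P): 3 reachable states
  p0 = c.d.(0 + 0) → --c--▸ p1
  p1 = d.(0 + 0) → --d--▸ p2
  p2 = 0 + 0 → (no moves)
LTS(Q): 3 reachable states
  q0 = d.d.(0 + 0) → --d--▸ q1
  q1 = d.(0 + 0) → --d--▸ q2
  q2 = 0 + 0 → (no moves)
Run σ = ⟨c⟩ on P: start {p0}
  step 1 (c): {p1}
  P completes σ.
Run σ = ⟨c⟩ on Q: start {q0}
  step 1 (c): ∅ (Q stuck)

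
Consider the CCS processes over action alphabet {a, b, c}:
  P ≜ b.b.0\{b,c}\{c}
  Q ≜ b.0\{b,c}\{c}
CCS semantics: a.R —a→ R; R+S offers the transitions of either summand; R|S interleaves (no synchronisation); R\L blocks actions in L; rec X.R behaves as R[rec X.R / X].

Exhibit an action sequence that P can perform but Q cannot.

LTS(P): 3 reachable states
  u0 = b.b.0\{b,c}\{c} | =b=> u1
  u1 = b.0\{b,c}\{c} | =b=> u2
  u2 = 0\{b,c}\{c} | stopped
LTS(Q): 2 reachable states
  v0 = b.0\{b,c}\{c} | =b=> v1
  v1 = 0\{b,c}\{c} | stopped
Trace ⟨bb⟩ through P, begin at {u0}:
  [1] b ⇒ {u1}
  [2] b ⇒ {u2}
  P completes σ.
Trace ⟨bb⟩ through Q, begin at {v0}:
  [1] b ⇒ {v1}
  [2] b ⇒ no successor for Q

bb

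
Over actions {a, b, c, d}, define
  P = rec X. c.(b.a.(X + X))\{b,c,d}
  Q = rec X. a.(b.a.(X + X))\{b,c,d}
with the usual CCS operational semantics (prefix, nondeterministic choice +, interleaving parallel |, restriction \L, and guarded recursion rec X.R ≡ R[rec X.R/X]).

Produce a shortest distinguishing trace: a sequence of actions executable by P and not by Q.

Reachable graph of P (2 states):
  s0 = rec X. c.(b.a.(X + X))\{b,c,d} ⊢ -c-> s1
  s1 = (b.a.((rec X. c.(b.a.(X + X))\{b,c,d}) + (rec X. c.(b.a.(X + X))\{b,c,d})))\{b,c,d} ⊢ ·
Reachable graph of Q (2 states):
  t0 = rec X. a.(b.a.(X + X))\{b,c,d} ⊢ -a-> t1
  t1 = (b.a.((rec X. a.(b.a.(X + X))\{b,c,d}) + (rec X. a.(b.a.(X + X))\{b,c,d})))\{b,c,d} ⊢ ·
Trace ⟨c⟩ through P, begin at {s0}:
  [1] c ⇒ {s1}
  ✓ P
Trace ⟨c⟩ through Q, begin at {t0}:
  [1] c ⇒ ∅ (Q stuck)

c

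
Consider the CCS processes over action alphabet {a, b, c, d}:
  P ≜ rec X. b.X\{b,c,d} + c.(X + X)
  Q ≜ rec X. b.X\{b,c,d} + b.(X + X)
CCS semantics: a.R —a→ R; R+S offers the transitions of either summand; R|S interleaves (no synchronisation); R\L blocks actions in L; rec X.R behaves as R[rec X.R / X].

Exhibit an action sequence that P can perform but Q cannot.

c

LTS(P): 3 reachable states
  p0 = rec X. b.X\{b,c,d} + c.(X + X) has moves —b→ p1, —c→ p2
  p1 = (rec X. b.X\{b,c,d} + c.(X + X))\{b,c,d} has moves (no moves)
  p2 = (rec X. b.X\{b,c,d} + c.(X + X)) + (rec X. b.X\{b,c,d} + c.(X + X)) has moves —b→ p1, —c→ p2
LTS(Q): 3 reachable states
  q0 = rec X. b.X\{b,c,d} + b.(X + X) has moves —b→ q1, —b→ q2
  q1 = (rec X. b.X\{b,c,d} + b.(X + X)) + (rec X. b.X\{b,c,d} + b.(X + X)) has moves —b→ q1, —b→ q2
  q2 = (rec X. b.X\{b,c,d} + b.(X + X))\{b,c,d} has moves (no moves)
Executing c from P (initial set {p0}):
  step 1 (c): {p2}
  P completes σ.
Executing c from Q (initial set {q0}):
  step 1 (c): no successor for Q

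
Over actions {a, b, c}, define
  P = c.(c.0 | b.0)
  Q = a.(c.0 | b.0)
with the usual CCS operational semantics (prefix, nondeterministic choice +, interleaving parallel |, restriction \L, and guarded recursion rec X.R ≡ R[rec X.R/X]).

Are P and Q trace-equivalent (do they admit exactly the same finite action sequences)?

NO — witness ⟨c⟩

Reachable graph of P (5 states):
  u0 = c.(c.0 | b.0) :: =c=> u1
  u1 = c.0 | b.0 :: =b=> u2, =c=> u3
  u2 = c.0 | 0 :: =c=> u4
  u3 = 0 | b.0 :: =b=> u4
  u4 = 0 | 0 :: ∅
Reachable graph of Q (5 states):
  v0 = a.(c.0 | b.0) :: =a=> v1
  v1 = c.0 | b.0 :: =b=> v2, =c=> v3
  v2 = c.0 | 0 :: =c=> v4
  v3 = 0 | b.0 :: =b=> v4
  v4 = 0 | 0 :: ∅
Trace ⟨c⟩ through P, begin at {u0}:
  step 1 (c): {u1}
  ✓ P
Trace ⟨c⟩ through Q, begin at {v0}:
  step 1 (c): ∅  — Q cannot continue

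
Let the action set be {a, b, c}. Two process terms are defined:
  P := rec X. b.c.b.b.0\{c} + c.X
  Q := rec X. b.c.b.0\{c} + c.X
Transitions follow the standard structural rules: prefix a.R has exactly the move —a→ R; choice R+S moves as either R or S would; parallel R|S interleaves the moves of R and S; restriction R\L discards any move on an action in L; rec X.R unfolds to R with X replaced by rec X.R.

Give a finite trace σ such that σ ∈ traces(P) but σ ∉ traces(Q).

LTS(P): 5 reachable states
  p0 = rec X. b.c.b.b.0\{c} + c.X has moves —b→ p1, —c→ p0
  p1 = c.b.b.0\{c} has moves —c→ p2
  p2 = b.b.0\{c} has moves —b→ p3
  p3 = b.0\{c} has moves —b→ p4
  p4 = 0\{c} has moves (no moves)
LTS(Q): 4 reachable states
  q0 = rec X. b.c.b.0\{c} + c.X has moves —b→ q1, —c→ q0
  q1 = c.b.0\{c} has moves —c→ q2
  q2 = b.0\{c} has moves —b→ q3
  q3 = 0\{c} has moves (no moves)
Run σ = ⟨bcbb⟩ on P: start {p0}
  step 1 (b): {p1}
  step 2 (c): {p2}
  step 3 (b): {p3}
  step 4 (b): {p4}
  — P admits the full trace.
Run σ = ⟨bcbb⟩ on Q: start {q0}
  step 1 (b): {q1}
  step 2 (c): {q2}
  step 3 (b): {q3}
  step 4 (b): no successor for Q

bcbb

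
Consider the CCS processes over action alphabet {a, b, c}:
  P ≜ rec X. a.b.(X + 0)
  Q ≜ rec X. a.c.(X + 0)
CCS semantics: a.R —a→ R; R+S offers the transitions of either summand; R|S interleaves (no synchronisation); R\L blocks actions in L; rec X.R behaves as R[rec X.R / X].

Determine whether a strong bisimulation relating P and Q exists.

P's transition system — 3 states:
  s0 = rec X. a.b.(X + 0) has moves —a→ s1
  s1 = b.((rec X. a.b.(X + 0)) + 0) has moves —b→ s2
  s2 = (rec X. a.b.(X + 0)) + 0 has moves —a→ s1
Q's transition system — 3 states:
  t0 = rec X. a.c.(X + 0) has moves —a→ t1
  t1 = c.((rec X. a.c.(X + 0)) + 0) has moves —c→ t2
  t2 = (rec X. a.c.(X + 0)) + 0 has moves —a→ t1
Coarsest stable partition (strong bisimilarity classes):
  B0 = {s0, s2}
  B1 = {s1}
  B2 = {t0, t2}
  B3 = {t1}
s0 ∈ B0, t0 ∈ B2 → different blocks

NO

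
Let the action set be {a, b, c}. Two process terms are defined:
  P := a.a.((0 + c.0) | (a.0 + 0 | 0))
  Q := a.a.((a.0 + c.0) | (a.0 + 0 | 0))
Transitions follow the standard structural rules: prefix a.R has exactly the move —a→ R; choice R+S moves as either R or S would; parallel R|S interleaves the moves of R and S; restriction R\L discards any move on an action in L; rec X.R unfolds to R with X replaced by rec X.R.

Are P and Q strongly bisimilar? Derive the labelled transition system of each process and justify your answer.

P's transition system — 6 states:
  p0 = a.a.((0 + c.0) | (a.0 + 0 | 0)) ⊢ --a--▸ p1
  p1 = a.((0 + c.0) | (a.0 + 0 | 0)) ⊢ --a--▸ p2
  p2 = (0 + c.0) | (a.0 + 0 | 0) ⊢ --a--▸ p3, --c--▸ p4
  p3 = (0 + c.0) | 0 ⊢ --c--▸ p5
  p4 = 0 | (a.0 + 0 | 0) ⊢ --a--▸ p5
  p5 = 0 | 0 ⊢ (no moves)
Q's transition system — 6 states:
  q0 = a.a.((a.0 + c.0) | (a.0 + 0 | 0)) ⊢ --a--▸ q1
  q1 = a.((a.0 + c.0) | (a.0 + 0 | 0)) ⊢ --a--▸ q2
  q2 = (a.0 + c.0) | (a.0 + 0 | 0) ⊢ --a--▸ q3, --a--▸ q4, --c--▸ q4
  q3 = (a.0 + c.0) | 0 ⊢ --a--▸ q5, --c--▸ q5
  q4 = 0 | (a.0 + 0 | 0) ⊢ --a--▸ q5
  q5 = 0 | 0 ⊢ (no moves)
Partition-refinement fixed point:
  B0 = {p0}
  B1 = {p1}
  B2 = {p2}
  B3 = {p3}
  B4 = {p5, q5}
  B5 = {p4, q4}
  B6 = {q0}
  B7 = {q1}
  B8 = {q2}
  B9 = {q3}
p0 ∈ B0, q0 ∈ B6 → different blocks

P ≁ Q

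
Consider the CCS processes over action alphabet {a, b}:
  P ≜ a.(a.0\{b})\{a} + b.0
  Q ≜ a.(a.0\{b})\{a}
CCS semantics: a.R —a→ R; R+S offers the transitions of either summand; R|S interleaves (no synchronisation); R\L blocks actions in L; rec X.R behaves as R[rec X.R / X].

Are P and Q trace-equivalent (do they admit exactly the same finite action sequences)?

Reachable graph of P (3 states):
  m0 = a.(a.0\{b})\{a} + b.0 :: —a→ m1, —b→ m2
  m1 = (a.0\{b})\{a} :: deadlocked
  m2 = 0 :: deadlocked
Reachable graph of Q (2 states):
  n0 = a.(a.0\{b})\{a} :: —a→ n1
  n1 = (a.0\{b})\{a} :: deadlocked
Executing b from P (initial set {m0}):
  [1] b ⇒ {m2}
  P completes σ.
Executing b from Q (initial set {n0}):
  [1] b ⇒ ∅  — Q cannot continue

traces(P) ≠ traces(Q) — witness ⟨b⟩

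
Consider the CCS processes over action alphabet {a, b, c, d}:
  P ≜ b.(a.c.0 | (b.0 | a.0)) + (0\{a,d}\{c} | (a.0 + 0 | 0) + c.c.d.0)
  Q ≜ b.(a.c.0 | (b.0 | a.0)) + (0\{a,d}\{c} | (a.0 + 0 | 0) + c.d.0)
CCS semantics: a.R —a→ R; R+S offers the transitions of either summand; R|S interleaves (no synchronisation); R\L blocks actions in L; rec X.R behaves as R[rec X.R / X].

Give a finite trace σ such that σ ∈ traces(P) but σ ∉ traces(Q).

Reachable graph of P (17 states):
  s0 = b.(a.c.0 | (b.0 | a.0)) + (0\{a,d}\{c} | (a.0 + 0 | 0) + c.c.d.0) | -a-> s1, -b-> s2, -c-> s3
  s1 = 0\{a,d}\{c} | 0 | stopped
  s2 = a.c.0 | (b.0 | a.0) | -a-> s4, -a-> s5, -b-> s6
  s3 = c.d.0 | -c-> s7
  s4 = a.c.0 | (b.0 | 0) | -a-> s8, -b-> s9
  s5 = c.0 | (b.0 | a.0) | -a-> s8, -b-> s10, -c-> s11
  s6 = a.c.0 | (0 | a.0) | -a-> s10, -a-> s9
  s7 = d.0 | -d-> s12
  s8 = c.0 | (b.0 | 0) | -b-> s13, -c-> s14
  s9 = a.c.0 | (0 | 0) | -a-> s13
  s10 = c.0 | (0 | a.0) | -a-> s13, -c-> s15
  s11 = 0 | (b.0 | a.0) | -a-> s14, -b-> s15
  s12 = 0 | stopped
  s13 = c.0 | (0 | 0) | -c-> s16
  s14 = 0 | (b.0 | 0) | -b-> s16
  s15 = 0 | (0 | a.0) | -a-> s16
  s16 = 0 | (0 | 0) | stopped
Reachable graph of Q (16 states):
  t0 = b.(a.c.0 | (b.0 | a.0)) + (0\{a,d}\{c} | (a.0 + 0 | 0) + c.d.0) | -a-> t1, -b-> t2, -c-> t3
  t1 = 0\{a,d}\{c} | 0 | stopped
  t2 = a.c.0 | (b.0 | a.0) | -a-> t4, -a-> t5, -b-> t6
  t3 = d.0 | -d-> t7
  t4 = a.c.0 | (b.0 | 0) | -a-> t8, -b-> t9
  t5 = c.0 | (b.0 | a.0) | -a-> t8, -b-> t10, -c-> t11
  t6 = a.c.0 | (0 | a.0) | -a-> t10, -a-> t9
  t7 = 0 | stopped
  t8 = c.0 | (b.0 | 0) | -b-> t12, -c-> t13
  t9 = a.c.0 | (0 | 0) | -a-> t12
  t10 = c.0 | (0 | a.0) | -a-> t12, -c-> t14
  t11 = 0 | (b.0 | a.0) | -a-> t13, -b-> t14
  t12 = c.0 | (0 | 0) | -c-> t15
  t13 = 0 | (b.0 | 0) | -b-> t15
  t14 = 0 | (0 | a.0) | -a-> t15
  t15 = 0 | (0 | 0) | stopped
Trace ⟨cc⟩ through P, begin at {s0}:
  after c @ step 1: {s3}
  after c @ step 2: {s7}
  — P admits the full trace.
Trace ⟨cc⟩ through Q, begin at {t0}:
  after c @ step 1: {t3}
  after c @ step 2: ∅ (Q stuck)

cc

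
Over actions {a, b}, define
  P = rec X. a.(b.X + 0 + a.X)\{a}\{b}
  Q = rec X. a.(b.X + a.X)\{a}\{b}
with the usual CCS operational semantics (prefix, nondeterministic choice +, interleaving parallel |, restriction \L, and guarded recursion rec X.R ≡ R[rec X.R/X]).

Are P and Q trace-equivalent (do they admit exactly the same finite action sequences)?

traces(P) = traces(Q)

Reachable graph of P (2 states):
  s0 = rec X. a.(b.X + 0 + a.X)\{a}\{b} → —a→ s1
  s1 = (b.(rec X. a.(b.X + 0 + a.X)\{a}\{b}) + 0 + a.(rec X. a.(b.X + 0 + a.X)\{a}\{b}))\{a}\{b} → ·
Reachable graph of Q (2 states):
  t0 = rec X. a.(b.X + a.X)\{a}\{b} → —a→ t1
  t1 = (b.(rec X. a.(b.X + a.X)\{a}\{b}) + a.(rec X. a.(b.X + a.X)\{a}\{b}))\{a}\{b} → ·
Coarsest stable partition (strong bisimilarity classes):
  B0 = {s0, t0}
  B1 = {s1, t1}
s0 ∈ B0, t0 ∈ B0 → same block
Bisimilar ⇒ trace-equivalent.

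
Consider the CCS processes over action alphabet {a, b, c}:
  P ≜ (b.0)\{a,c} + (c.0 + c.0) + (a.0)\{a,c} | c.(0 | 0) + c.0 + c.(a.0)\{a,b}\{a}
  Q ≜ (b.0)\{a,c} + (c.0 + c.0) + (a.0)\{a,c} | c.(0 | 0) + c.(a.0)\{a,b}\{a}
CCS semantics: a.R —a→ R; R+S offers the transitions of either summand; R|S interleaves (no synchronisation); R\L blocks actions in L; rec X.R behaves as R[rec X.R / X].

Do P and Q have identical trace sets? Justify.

trace-equivalent

LTS(P): 5 reachable states
  m0 = (b.0)\{a,c} + (c.0 + c.0) + (a.0)\{a,c} | c.(0 | 0) + c.0 + c.(a.0)\{a,b}\{a} has moves ··b··> m1, ··c··> m2, ··c··> m3, ··c··> m4
  m1 = 0\{a,c} has moves ·
  m2 = (a.0)\{a,b}\{a} has moves ·
  m3 = (a.0)\{a,c} | (0 | 0) has moves ·
  m4 = 0 has moves ·
LTS(Q): 5 reachable states
  n0 = (b.0)\{a,c} + (c.0 + c.0) + (a.0)\{a,c} | c.(0 | 0) + c.(a.0)\{a,b}\{a} has moves ··b··> n1, ··c··> n2, ··c··> n3, ··c··> n4
  n1 = 0\{a,c} has moves ·
  n2 = (a.0)\{a,b}\{a} has moves ·
  n3 = (a.0)\{a,c} | (0 | 0) has moves ·
  n4 = 0 has moves ·
Bisimilarity quotient blocks:
  B0 = {m0, n0}
  B1 = {m1, m2, m3, m4, n1, n2, n3, n4}
m0 ∈ B0, n0 ∈ B0 → same block
Bisimilar ⇒ trace-equivalent.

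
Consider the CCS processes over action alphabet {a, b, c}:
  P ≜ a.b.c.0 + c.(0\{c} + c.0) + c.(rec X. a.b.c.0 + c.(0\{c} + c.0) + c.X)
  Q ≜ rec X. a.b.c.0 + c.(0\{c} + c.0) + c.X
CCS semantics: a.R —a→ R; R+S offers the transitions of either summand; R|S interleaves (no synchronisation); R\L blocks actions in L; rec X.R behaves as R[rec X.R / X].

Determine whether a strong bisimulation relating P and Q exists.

LTS(P): 6 reachable states
  s0 = a.b.c.0 + c.(0\{c} + c.0) + c.(rec X. a.b.c.0 + c.(0\{c} + c.0) + c.X) has moves ··a··> s1, ··c··> s2, ··c··> s3
  s1 = b.c.0 has moves ··b··> s4
  s2 = 0\{c} + c.0 has moves ··c··> s5
  s3 = rec X. a.b.c.0 + c.(0\{c} + c.0) + c.X has moves ··a··> s1, ··c··> s2, ··c··> s3
  s4 = c.0 has moves ··c··> s5
  s5 = 0 has moves ·
LTS(Q): 5 reachable states
  t0 = rec X. a.b.c.0 + c.(0\{c} + c.0) + c.X has moves ··a··> t1, ··c··> t0, ··c··> t2
  t1 = b.c.0 has moves ··b··> t3
  t2 = 0\{c} + c.0 has moves ··c··> t4
  t3 = c.0 has moves ··c··> t4
  t4 = 0 has moves ·
Bisimilarity quotient blocks:
  B0 = {s0, s3, t0}
  B1 = {s2, s4, t2, t3}
  B2 = {s5, t4}
  B3 = {s1, t1}
s0 ∈ B0, t0 ∈ B0 → same block

YES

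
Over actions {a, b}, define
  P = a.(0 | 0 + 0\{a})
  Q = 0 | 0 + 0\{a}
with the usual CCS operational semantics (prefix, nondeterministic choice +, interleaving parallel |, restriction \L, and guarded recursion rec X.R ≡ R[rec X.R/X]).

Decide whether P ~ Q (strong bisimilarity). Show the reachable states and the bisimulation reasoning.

NO

LTS(P): 2 reachable states
  m0 = a.(0 | 0 + 0\{a}) :: --a--▸ m1
  m1 = 0 | 0 + 0\{a} :: ·
LTS(Q): 1 reachable states
  n0 = 0 | 0 + 0\{a} :: ·
Bisimilarity quotient blocks:
  B0 = {m0}
  B1 = {m1, n0}
m0 ∈ B0, n0 ∈ B1 → different blocks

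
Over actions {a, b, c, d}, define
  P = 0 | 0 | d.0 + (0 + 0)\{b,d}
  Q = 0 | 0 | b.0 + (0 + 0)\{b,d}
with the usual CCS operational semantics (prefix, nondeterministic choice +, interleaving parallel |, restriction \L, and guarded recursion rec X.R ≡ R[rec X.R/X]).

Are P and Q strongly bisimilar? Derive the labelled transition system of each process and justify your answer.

Reachable graph of P (2 states):
  u0 = 0 | 0 | d.0 + (0 + 0)\{b,d} → =d=> u1
  u1 = 0 | 0 | 0 → (no moves)
Reachable graph of Q (2 states):
  v0 = 0 | 0 | b.0 + (0 + 0)\{b,d} → =b=> v1
  v1 = 0 | 0 | 0 → (no moves)
Partition-refinement fixed point:
  B0 = {u0}
  B1 = {u1, v1}
  B2 = {v0}
u0 ∈ B0, v0 ∈ B2 → different blocks

NO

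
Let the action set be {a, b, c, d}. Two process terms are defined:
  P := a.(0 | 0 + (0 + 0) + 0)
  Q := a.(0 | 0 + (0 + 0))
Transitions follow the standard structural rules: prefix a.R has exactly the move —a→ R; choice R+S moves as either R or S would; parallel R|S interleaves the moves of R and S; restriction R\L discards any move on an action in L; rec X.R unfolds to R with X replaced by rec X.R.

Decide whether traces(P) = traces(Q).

trace-equivalent

P's transition system — 2 states:
  m0 = a.(0 | 0 + (0 + 0) + 0) | —a→ m1
  m1 = 0 | 0 + (0 + 0) + 0 | (no moves)
Q's transition system — 2 states:
  n0 = a.(0 | 0 + (0 + 0)) | —a→ n1
  n1 = 0 | 0 + (0 + 0) | (no moves)
Partition-refinement fixed point:
  B0 = {m0, n0}
  B1 = {m1, n1}
m0 ∈ B0, n0 ∈ B0 → same block
Bisimilar ⇒ trace-equivalent.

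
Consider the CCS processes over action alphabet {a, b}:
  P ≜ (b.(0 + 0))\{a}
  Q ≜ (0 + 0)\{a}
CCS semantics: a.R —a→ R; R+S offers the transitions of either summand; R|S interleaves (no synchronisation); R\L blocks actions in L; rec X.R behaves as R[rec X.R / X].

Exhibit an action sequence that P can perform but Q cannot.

b

LTS(P): 2 reachable states
  s0 = (b.(0 + 0))\{a} | -b-> s1
  s1 = (0 + 0)\{a} | deadlocked
LTS(Q): 1 reachable states
  t0 = (0 + 0)\{a} | deadlocked
Run σ = ⟨b⟩ on P: start {s0}
  after b @ step 1: {s1}
  — P admits the full trace.
Run σ = ⟨b⟩ on Q: start {t0}
  after b @ step 1: ∅  — Q cannot continue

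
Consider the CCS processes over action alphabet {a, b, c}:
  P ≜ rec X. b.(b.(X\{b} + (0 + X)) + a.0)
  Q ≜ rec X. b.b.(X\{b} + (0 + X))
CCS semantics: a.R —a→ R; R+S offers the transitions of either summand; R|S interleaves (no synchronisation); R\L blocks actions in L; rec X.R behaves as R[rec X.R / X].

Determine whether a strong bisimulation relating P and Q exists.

LTS(P): 4 reachable states
  s0 = rec X. b.(b.(X\{b} + (0 + X)) + a.0) has moves ··b··> s1
  s1 = b.((rec X. b.(b.(X\{b} + (0 + X)) + a.0))\{b} + (0 + (rec X. b.(b.(X\{b} + (0 + X)) + a.0)))) + a.0 has moves ··a··> s2, ··b··> s3
  s2 = 0 has moves (no moves)
  s3 = (rec X. b.(b.(X\{b} + (0 + X)) + a.0))\{b} + (0 + (rec X. b.(b.(X\{b} + (0 + X)) + a.0))) has moves ··b··> s1
LTS(Q): 3 reachable states
  t0 = rec X. b.b.(X\{b} + (0 + X)) has moves ··b··> t1
  t1 = b.((rec X. b.b.(X\{b} + (0 + X)))\{b} + (0 + (rec X. b.b.(X\{b} + (0 + X))))) has moves ··b··> t2
  t2 = (rec X. b.b.(X\{b} + (0 + X)))\{b} + (0 + (rec X. b.b.(X\{b} + (0 + X)))) has moves ··b··> t1
Bisimilarity quotient blocks:
  B0 = {s0, s3}
  B1 = {s1}
  B2 = {s2}
  B3 = {t0, t1, t2}
s0 ∈ B0, t0 ∈ B3 → different blocks

not bisimilar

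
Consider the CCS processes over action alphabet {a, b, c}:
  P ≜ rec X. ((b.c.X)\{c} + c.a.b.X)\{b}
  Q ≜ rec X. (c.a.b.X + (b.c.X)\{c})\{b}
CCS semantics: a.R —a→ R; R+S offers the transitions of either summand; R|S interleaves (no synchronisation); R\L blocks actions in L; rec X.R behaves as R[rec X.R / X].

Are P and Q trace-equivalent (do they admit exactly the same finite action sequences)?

traces(P) = traces(Q)

Reachable graph of P (3 states):
  m0 = rec X. ((b.c.X)\{c} + c.a.b.X)\{b} → =c=> m1
  m1 = (a.b.(rec X. ((b.c.X)\{c} + c.a.b.X)\{b}))\{b} → =a=> m2
  m2 = (b.(rec X. ((b.c.X)\{c} + c.a.b.X)\{b}))\{b} → ∅
Reachable graph of Q (3 states):
  n0 = rec X. (c.a.b.X + (b.c.X)\{c})\{b} → =c=> n1
  n1 = (a.b.(rec X. (c.a.b.X + (b.c.X)\{c})\{b}))\{b} → =a=> n2
  n2 = (b.(rec X. (c.a.b.X + (b.c.X)\{c})\{b}))\{b} → ∅
Partition-refinement fixed point:
  B0 = {m0, n0}
  B1 = {m1, n1}
  B2 = {m2, n2}
m0 ∈ B0, n0 ∈ B0 → same block
Bisimilar ⇒ trace-equivalent.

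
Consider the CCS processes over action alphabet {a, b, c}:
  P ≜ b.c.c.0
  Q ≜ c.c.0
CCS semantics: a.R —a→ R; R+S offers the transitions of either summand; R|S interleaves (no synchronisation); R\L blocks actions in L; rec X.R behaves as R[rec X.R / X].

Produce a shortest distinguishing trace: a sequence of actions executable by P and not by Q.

LTS(P): 4 reachable states
  p0 = b.c.c.0 | —b→ p1
  p1 = c.c.0 | —c→ p2
  p2 = c.0 | —c→ p3
  p3 = 0 | stopped
LTS(Q): 3 reachable states
  q0 = c.c.0 | —c→ q1
  q1 = c.0 | —c→ q2
  q2 = 0 | stopped
Run σ = ⟨b⟩ on P: start {p0}
  [1] b ⇒ {p1}
  ✓ P
Run σ = ⟨b⟩ on Q: start {q0}
  [1] b ⇒ ∅ (Q stuck)

b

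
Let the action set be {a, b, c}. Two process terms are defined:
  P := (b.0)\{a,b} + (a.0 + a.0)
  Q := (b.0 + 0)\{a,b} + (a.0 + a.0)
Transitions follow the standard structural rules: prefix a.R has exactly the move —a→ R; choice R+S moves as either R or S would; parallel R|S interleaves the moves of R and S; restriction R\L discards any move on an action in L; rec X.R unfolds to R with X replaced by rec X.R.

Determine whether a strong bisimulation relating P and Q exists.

P's transition system — 2 states:
  p0 = (b.0)\{a,b} + (a.0 + a.0) has moves -a-> p1
  p1 = 0 has moves ·
Q's transition system — 2 states:
  q0 = (b.0 + 0)\{a,b} + (a.0 + a.0) has moves -a-> q1
  q1 = 0 has moves ·
Bisimilarity quotient blocks:
  B0 = {p0, q0}
  B1 = {p1, q1}
p0 ∈ B0, q0 ∈ B0 → same block

bisimilar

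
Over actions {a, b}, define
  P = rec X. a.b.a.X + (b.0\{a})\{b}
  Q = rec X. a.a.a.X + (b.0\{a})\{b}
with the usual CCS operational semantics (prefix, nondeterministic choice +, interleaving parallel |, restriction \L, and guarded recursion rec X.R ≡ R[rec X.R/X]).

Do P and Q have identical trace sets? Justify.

LTS(P): 3 reachable states
  p0 = rec X. a.b.a.X + (b.0\{a})\{b} has moves --a--▸ p1
  p1 = b.a.(rec X. a.b.a.X + (b.0\{a})\{b}) has moves --b--▸ p2
  p2 = a.(rec X. a.b.a.X + (b.0\{a})\{b}) has moves --a--▸ p0
LTS(Q): 3 reachable states
  q0 = rec X. a.a.a.X + (b.0\{a})\{b} has moves --a--▸ q1
  q1 = a.a.(rec X. a.a.a.X + (b.0\{a})\{b}) has moves --a--▸ q2
  q2 = a.(rec X. a.a.a.X + (b.0\{a})\{b}) has moves --a--▸ q0
Trace ⟨ab⟩ through P, begin at {p0}:
  after a @ step 1: {p1}
  after b @ step 2: {p2}
  P completes σ.
Trace ⟨ab⟩ through Q, begin at {q0}:
  after a @ step 1: {q1}
  after b @ step 2: ∅ (Q stuck)

NO — witness ⟨ab⟩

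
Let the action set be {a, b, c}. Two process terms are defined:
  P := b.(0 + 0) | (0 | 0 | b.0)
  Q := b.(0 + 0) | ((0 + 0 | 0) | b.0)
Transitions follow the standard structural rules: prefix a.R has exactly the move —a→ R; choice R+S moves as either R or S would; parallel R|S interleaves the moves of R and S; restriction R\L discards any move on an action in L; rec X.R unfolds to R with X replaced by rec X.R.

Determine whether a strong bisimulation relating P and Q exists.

bisimilar

P's transition system — 4 states:
  m0 = b.(0 + 0) | (0 | 0 | b.0) has moves =b=> m1, =b=> m2
  m1 = (0 + 0) | (0 | 0 | b.0) has moves =b=> m3
  m2 = b.(0 + 0) | (0 | 0 | 0) has moves =b=> m3
  m3 = (0 + 0) | (0 | 0 | 0) has moves ·
Q's transition system — 4 states:
  n0 = b.(0 + 0) | ((0 + 0 | 0) | b.0) has moves =b=> n1, =b=> n2
  n1 = (0 + 0) | ((0 + 0 | 0) | b.0) has moves =b=> n3
  n2 = b.(0 + 0) | ((0 + 0 | 0) | 0) has moves =b=> n3
  n3 = (0 + 0) | ((0 + 0 | 0) | 0) has moves ·
Bisimilarity quotient blocks:
  B0 = {m0, n0}
  B1 = {m1, m2, n1, n2}
  B2 = {m3, n3}
m0 ∈ B0, n0 ∈ B0 → same block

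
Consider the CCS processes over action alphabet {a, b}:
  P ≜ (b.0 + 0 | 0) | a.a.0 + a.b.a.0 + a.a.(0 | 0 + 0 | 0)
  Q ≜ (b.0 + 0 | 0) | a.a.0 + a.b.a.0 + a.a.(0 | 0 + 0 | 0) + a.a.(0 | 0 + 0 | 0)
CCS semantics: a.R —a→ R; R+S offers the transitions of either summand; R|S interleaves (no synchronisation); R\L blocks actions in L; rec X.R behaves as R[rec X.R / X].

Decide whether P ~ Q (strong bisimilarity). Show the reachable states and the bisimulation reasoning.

bisimilar

LTS(P): 11 reachable states
  m0 = (b.0 + 0 | 0) | a.a.0 + a.b.a.0 + a.a.(0 | 0 + 0 | 0) → --a--▸ m1, --a--▸ m2, --a--▸ m3, --b--▸ m4
  m1 = (b.0 + 0 | 0) | a.0 → --a--▸ m5, --b--▸ m6
  m2 = a.(0 | 0 + 0 | 0) → --a--▸ m7
  m3 = b.a.0 → --b--▸ m8
  m4 = 0 | a.a.0 → --a--▸ m6
  m5 = (b.0 + 0 | 0) | 0 → --b--▸ m9
  m6 = 0 | a.0 → --a--▸ m9
  m7 = 0 | 0 + 0 | 0 → deadlocked
  m8 = a.0 → --a--▸ m10
  m9 = 0 | 0 → deadlocked
  m10 = 0 → deadlocked
LTS(Q): 11 reachable states
  n0 = (b.0 + 0 | 0) | a.a.0 + a.b.a.0 + a.a.(0 | 0 + 0 | 0) + a.a.(0 | 0 + 0 | 0) → --a--▸ n1, --a--▸ n2, --a--▸ n3, --b--▸ n4
  n1 = (b.0 + 0 | 0) | a.0 → --a--▸ n5, --b--▸ n6
  n2 = a.(0 | 0 + 0 | 0) → --a--▸ n7
  n3 = b.a.0 → --b--▸ n8
  n4 = 0 | a.a.0 → --a--▸ n6
  n5 = (b.0 + 0 | 0) | 0 → --b--▸ n9
  n6 = 0 | a.0 → --a--▸ n9
  n7 = 0 | 0 + 0 | 0 → deadlocked
  n8 = a.0 → --a--▸ n10
  n9 = 0 | 0 → deadlocked
  n10 = 0 → deadlocked
Coarsest stable partition (strong bisimilarity classes):
  B0 = {m0, n0}
  B1 = {m4, n4}
  B2 = {m2, m6, m8, n2, n6, n8}
  B3 = {m10, m7, m9, n10, n7, n9}
  B4 = {m3, n3}
  B5 = {m1, n1}
  B6 = {m5, n5}
m0 ∈ B0, n0 ∈ B0 → same block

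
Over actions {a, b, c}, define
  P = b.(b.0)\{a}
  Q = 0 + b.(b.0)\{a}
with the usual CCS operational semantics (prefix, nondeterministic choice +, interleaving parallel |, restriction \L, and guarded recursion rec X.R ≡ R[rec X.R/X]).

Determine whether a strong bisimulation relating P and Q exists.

P's transition system — 3 states:
  m0 = b.(b.0)\{a} | --b--▸ m1
  m1 = (b.0)\{a} | --b--▸ m2
  m2 = 0\{a} | deadlocked
Q's transition system — 3 states:
  n0 = 0 + b.(b.0)\{a} | --b--▸ n1
  n1 = (b.0)\{a} | --b--▸ n2
  n2 = 0\{a} | deadlocked
Bisimilarity quotient blocks:
  B0 = {m0, n0}
  B1 = {m1, n1}
  B2 = {m2, n2}
m0 ∈ B0, n0 ∈ B0 → same block

P ~ Q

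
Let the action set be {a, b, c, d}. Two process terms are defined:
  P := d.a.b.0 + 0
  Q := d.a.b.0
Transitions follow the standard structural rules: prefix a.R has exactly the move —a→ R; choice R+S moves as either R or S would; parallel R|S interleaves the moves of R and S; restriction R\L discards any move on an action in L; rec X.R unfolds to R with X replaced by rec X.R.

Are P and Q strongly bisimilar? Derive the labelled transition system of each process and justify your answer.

P ~ Q

P's transition system — 4 states:
  s0 = d.a.b.0 + 0 :: =d=> s1
  s1 = a.b.0 :: =a=> s2
  s2 = b.0 :: =b=> s3
  s3 = 0 :: ∅
Q's transition system — 4 states:
  t0 = d.a.b.0 :: =d=> t1
  t1 = a.b.0 :: =a=> t2
  t2 = b.0 :: =b=> t3
  t3 = 0 :: ∅
Coarsest stable partition (strong bisimilarity classes):
  B0 = {s0, t0}
  B1 = {s1, t1}
  B2 = {s2, t2}
  B3 = {s3, t3}
s0 ∈ B0, t0 ∈ B0 → same block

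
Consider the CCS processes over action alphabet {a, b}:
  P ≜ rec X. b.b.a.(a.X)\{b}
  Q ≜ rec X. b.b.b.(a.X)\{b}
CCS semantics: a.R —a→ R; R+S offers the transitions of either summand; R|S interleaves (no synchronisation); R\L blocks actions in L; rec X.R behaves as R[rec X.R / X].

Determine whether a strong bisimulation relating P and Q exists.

Reachable graph of P (5 states):
  s0 = rec X. b.b.a.(a.X)\{b} :: --b--▸ s1
  s1 = b.a.(a.(rec X. b.b.a.(a.X)\{b}))\{b} :: --b--▸ s2
  s2 = a.(a.(rec X. b.b.a.(a.X)\{b}))\{b} :: --a--▸ s3
  s3 = (a.(rec X. b.b.a.(a.X)\{b}))\{b} :: --a--▸ s4
  s4 = (rec X. b.b.a.(a.X)\{b})\{b} :: ·
Reachable graph of Q (5 states):
  t0 = rec X. b.b.b.(a.X)\{b} :: --b--▸ t1
  t1 = b.b.(a.(rec X. b.b.b.(a.X)\{b}))\{b} :: --b--▸ t2
  t2 = b.(a.(rec X. b.b.b.(a.X)\{b}))\{b} :: --b--▸ t3
  t3 = (a.(rec X. b.b.b.(a.X)\{b}))\{b} :: --a--▸ t4
  t4 = (rec X. b.b.b.(a.X)\{b})\{b} :: ·
Bisimilarity quotient blocks:
  B0 = {s0}
  B1 = {s1}
  B2 = {s2}
  B3 = {s3, t3}
  B4 = {s4, t4}
  B5 = {t0}
  B6 = {t1}
  B7 = {t2}
s0 ∈ B0, t0 ∈ B5 → different blocks

P ≁ Q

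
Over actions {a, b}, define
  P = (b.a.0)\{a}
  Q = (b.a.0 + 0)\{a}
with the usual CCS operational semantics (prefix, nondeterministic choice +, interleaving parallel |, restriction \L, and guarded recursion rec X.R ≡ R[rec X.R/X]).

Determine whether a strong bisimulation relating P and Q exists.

P ~ Q

P's transition system — 2 states:
  m0 = (b.a.0)\{a} has moves -b-> m1
  m1 = (a.0)\{a} has moves (no moves)
Q's transition system — 2 states:
  n0 = (b.a.0 + 0)\{a} has moves -b-> n1
  n1 = (a.0)\{a} has moves (no moves)
Partition-refinement fixed point:
  B0 = {m0, n0}
  B1 = {m1, n1}
m0 ∈ B0, n0 ∈ B0 → same block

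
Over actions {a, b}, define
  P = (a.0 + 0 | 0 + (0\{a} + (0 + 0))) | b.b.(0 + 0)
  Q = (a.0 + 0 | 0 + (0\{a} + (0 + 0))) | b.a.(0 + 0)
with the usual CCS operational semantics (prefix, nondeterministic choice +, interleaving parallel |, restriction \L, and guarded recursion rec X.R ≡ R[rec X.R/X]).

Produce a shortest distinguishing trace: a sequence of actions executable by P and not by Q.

bb

Reachable graph of P (6 states):
  s0 = (a.0 + 0 | 0 + (0\{a} + (0 + 0))) | b.b.(0 + 0) has moves -a-> s1, -b-> s2
  s1 = 0 | b.b.(0 + 0) has moves -b-> s3
  s2 = (a.0 + 0 | 0 + (0\{a} + (0 + 0))) | b.(0 + 0) has moves -a-> s3, -b-> s4
  s3 = 0 | b.(0 + 0) has moves -b-> s5
  s4 = (a.0 + 0 | 0 + (0\{a} + (0 + 0))) | (0 + 0) has moves -a-> s5
  s5 = 0 | (0 + 0) has moves stopped
Reachable graph of Q (6 states):
  t0 = (a.0 + 0 | 0 + (0\{a} + (0 + 0))) | b.a.(0 + 0) has moves -a-> t1, -b-> t2
  t1 = 0 | b.a.(0 + 0) has moves -b-> t3
  t2 = (a.0 + 0 | 0 + (0\{a} + (0 + 0))) | a.(0 + 0) has moves -a-> t3, -a-> t4
  t3 = 0 | a.(0 + 0) has moves -a-> t5
  t4 = (a.0 + 0 | 0 + (0\{a} + (0 + 0))) | (0 + 0) has moves -a-> t5
  t5 = 0 | (0 + 0) has moves stopped
Trace ⟨bb⟩ through P, begin at {s0}:
  step 1 (b): {s2}
  step 2 (b): {s4}
  ✓ P
Trace ⟨bb⟩ through Q, begin at {t0}:
  step 1 (b): {t2}
  step 2 (b): ∅ (Q stuck)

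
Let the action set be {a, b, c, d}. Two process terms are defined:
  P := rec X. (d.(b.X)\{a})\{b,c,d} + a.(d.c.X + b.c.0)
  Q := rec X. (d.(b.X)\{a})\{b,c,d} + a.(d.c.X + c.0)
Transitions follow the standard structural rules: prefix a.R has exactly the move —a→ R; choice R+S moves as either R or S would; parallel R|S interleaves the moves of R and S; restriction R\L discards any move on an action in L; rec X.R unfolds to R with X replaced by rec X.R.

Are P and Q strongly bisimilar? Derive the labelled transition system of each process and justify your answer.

LTS(P): 5 reachable states
  p0 = rec X. (d.(b.X)\{a})\{b,c,d} + a.(d.c.X + b.c.0) → -a-> p1
  p1 = d.c.(rec X. (d.(b.X)\{a})\{b,c,d} + a.(d.c.X + b.c.0)) + b.c.0 → -b-> p2, -d-> p3
  p2 = c.0 → -c-> p4
  p3 = c.(rec X. (d.(b.X)\{a})\{b,c,d} + a.(d.c.X + b.c.0)) → -c-> p0
  p4 = 0 → (no moves)
LTS(Q): 4 reachable states
  q0 = rec X. (d.(b.X)\{a})\{b,c,d} + a.(d.c.X + c.0) → -a-> q1
  q1 = d.c.(rec X. (d.(b.X)\{a})\{b,c,d} + a.(d.c.X + c.0)) + c.0 → -c-> q2, -d-> q3
  q2 = 0 → (no moves)
  q3 = c.(rec X. (d.(b.X)\{a})\{b,c,d} + a.(d.c.X + c.0)) → -c-> q0
Coarsest stable partition (strong bisimilarity classes):
  B0 = {p0}
  B1 = {p1}
  B2 = {p3}
  B3 = {p2}
  B4 = {p4, q2}
  B5 = {q0}
  B6 = {q1}
  B7 = {q3}
p0 ∈ B0, q0 ∈ B5 → different blocks

P ≁ Q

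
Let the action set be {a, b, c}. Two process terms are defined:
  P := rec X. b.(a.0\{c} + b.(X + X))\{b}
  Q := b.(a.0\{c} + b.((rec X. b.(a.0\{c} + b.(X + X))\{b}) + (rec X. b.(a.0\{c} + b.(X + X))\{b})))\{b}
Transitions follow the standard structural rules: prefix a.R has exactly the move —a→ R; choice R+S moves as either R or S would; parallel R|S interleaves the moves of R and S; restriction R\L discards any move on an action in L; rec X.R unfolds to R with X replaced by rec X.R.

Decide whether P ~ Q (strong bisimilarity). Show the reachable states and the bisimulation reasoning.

Reachable graph of P (3 states):
  s0 = rec X. b.(a.0\{c} + b.(X + X))\{b} :: --b--▸ s1
  s1 = (a.0\{c} + b.((rec X. b.(a.0\{c} + b.(X + X))\{b}) + (rec X. b.(a.0\{c} + b.(X + X))\{b})))\{b} :: --a--▸ s2
  s2 = 0\{c}\{b} :: (no moves)
Reachable graph of Q (3 states):
  t0 = b.(a.0\{c} + b.((rec X. b.(a.0\{c} + b.(X + X))\{b}) + (rec X. b.(a.0\{c} + b.(X + X))\{b})))\{b} :: --b--▸ t1
  t1 = (a.0\{c} + b.((rec X. b.(a.0\{c} + b.(X + X))\{b}) + (rec X. b.(a.0\{c} + b.(X + X))\{b})))\{b} :: --a--▸ t2
  t2 = 0\{c}\{b} :: (no moves)
Partition-refinement fixed point:
  B0 = {s0, t0}
  B1 = {s1, t1}
  B2 = {s2, t2}
s0 ∈ B0, t0 ∈ B0 → same block

P ~ Q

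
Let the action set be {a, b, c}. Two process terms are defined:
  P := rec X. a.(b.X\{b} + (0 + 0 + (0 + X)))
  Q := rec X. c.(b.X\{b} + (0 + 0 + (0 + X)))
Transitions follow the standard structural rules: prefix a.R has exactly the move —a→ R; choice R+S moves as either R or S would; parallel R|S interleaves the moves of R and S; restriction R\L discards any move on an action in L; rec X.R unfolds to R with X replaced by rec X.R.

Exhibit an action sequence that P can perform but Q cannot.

a

P's transition system — 4 states:
  p0 = rec X. a.(b.X\{b} + (0 + 0 + (0 + X))) | —a→ p1
  p1 = b.(rec X. a.(b.X\{b} + (0 + 0 + (0 + X))))\{b} + (0 + 0 + (0 + (rec X. a.(b.X\{b} + (0 + 0 + (0 + X)))))) | —a→ p1, —b→ p2
  p2 = (rec X. a.(b.X\{b} + (0 + 0 + (0 + X))))\{b} | —a→ p3
  p3 = (b.(rec X. a.(b.X\{b} + (0 + 0 + (0 + X))))\{b} + (0 + 0 + (0 + (rec X. a.(b.X\{b} + (0 + 0 + (0 + X)))))))\{b} | —a→ p3
Q's transition system — 4 states:
  q0 = rec X. c.(b.X\{b} + (0 + 0 + (0 + X))) | —c→ q1
  q1 = b.(rec X. c.(b.X\{b} + (0 + 0 + (0 + X))))\{b} + (0 + 0 + (0 + (rec X. c.(b.X\{b} + (0 + 0 + (0 + X)))))) | —b→ q2, —c→ q1
  q2 = (rec X. c.(b.X\{b} + (0 + 0 + (0 + X))))\{b} | —c→ q3
  q3 = (b.(rec X. c.(b.X\{b} + (0 + 0 + (0 + X))))\{b} + (0 + 0 + (0 + (rec X. c.(b.X\{b} + (0 + 0 + (0 + X)))))))\{b} | —c→ q3
Executing a from P (initial set {p0}):
  after a @ step 1: {p1}
  P completes σ.
Executing a from Q (initial set {q0}):
  after a @ step 1: ∅ (Q stuck)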